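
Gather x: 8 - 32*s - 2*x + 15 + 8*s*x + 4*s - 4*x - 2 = -28*s + x*(8*s - 6) + 21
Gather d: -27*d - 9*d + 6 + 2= 8 - 36*d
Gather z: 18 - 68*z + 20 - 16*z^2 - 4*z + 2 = -16*z^2 - 72*z + 40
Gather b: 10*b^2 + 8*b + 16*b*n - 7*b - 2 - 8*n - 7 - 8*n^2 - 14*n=10*b^2 + b*(16*n + 1) - 8*n^2 - 22*n - 9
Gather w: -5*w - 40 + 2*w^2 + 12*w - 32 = 2*w^2 + 7*w - 72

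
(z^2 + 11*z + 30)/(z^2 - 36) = (z + 5)/(z - 6)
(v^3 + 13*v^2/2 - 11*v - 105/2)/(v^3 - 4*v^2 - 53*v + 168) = (v + 5/2)/(v - 8)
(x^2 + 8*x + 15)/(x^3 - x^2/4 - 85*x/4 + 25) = 4*(x + 3)/(4*x^2 - 21*x + 20)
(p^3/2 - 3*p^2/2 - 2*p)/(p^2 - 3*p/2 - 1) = p*(-p^2 + 3*p + 4)/(-2*p^2 + 3*p + 2)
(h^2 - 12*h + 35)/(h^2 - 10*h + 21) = (h - 5)/(h - 3)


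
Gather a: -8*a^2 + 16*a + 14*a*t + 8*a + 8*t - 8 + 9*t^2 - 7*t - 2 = -8*a^2 + a*(14*t + 24) + 9*t^2 + t - 10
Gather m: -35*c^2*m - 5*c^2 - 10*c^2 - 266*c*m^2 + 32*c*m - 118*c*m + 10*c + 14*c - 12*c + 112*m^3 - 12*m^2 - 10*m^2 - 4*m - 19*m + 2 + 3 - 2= -15*c^2 + 12*c + 112*m^3 + m^2*(-266*c - 22) + m*(-35*c^2 - 86*c - 23) + 3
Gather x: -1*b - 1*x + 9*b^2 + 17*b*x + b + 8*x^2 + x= 9*b^2 + 17*b*x + 8*x^2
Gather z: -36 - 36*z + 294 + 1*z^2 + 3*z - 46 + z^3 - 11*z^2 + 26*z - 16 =z^3 - 10*z^2 - 7*z + 196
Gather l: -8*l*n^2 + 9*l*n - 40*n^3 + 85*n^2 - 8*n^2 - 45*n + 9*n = l*(-8*n^2 + 9*n) - 40*n^3 + 77*n^2 - 36*n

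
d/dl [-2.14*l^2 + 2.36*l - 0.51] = 2.36 - 4.28*l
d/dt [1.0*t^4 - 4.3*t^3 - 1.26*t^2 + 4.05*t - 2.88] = 4.0*t^3 - 12.9*t^2 - 2.52*t + 4.05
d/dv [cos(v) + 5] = -sin(v)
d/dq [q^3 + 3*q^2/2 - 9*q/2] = 3*q^2 + 3*q - 9/2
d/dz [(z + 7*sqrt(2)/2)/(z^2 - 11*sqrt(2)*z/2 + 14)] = (-2*z^2 - 14*sqrt(2)*z + 105)/(2*z^4 - 22*sqrt(2)*z^3 + 177*z^2 - 308*sqrt(2)*z + 392)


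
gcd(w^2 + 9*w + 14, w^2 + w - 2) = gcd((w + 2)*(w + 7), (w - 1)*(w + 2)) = w + 2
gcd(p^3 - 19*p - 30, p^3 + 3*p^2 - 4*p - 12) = p^2 + 5*p + 6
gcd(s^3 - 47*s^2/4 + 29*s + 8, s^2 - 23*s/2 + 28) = s - 8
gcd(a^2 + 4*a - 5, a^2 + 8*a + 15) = a + 5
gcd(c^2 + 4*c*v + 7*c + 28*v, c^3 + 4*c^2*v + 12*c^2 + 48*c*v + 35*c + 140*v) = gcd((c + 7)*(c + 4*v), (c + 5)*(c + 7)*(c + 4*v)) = c^2 + 4*c*v + 7*c + 28*v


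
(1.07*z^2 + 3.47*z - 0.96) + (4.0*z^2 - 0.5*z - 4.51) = 5.07*z^2 + 2.97*z - 5.47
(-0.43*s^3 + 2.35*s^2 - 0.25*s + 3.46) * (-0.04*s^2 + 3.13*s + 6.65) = 0.0172*s^5 - 1.4399*s^4 + 4.506*s^3 + 14.7066*s^2 + 9.1673*s + 23.009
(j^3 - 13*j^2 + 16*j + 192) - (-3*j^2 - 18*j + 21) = j^3 - 10*j^2 + 34*j + 171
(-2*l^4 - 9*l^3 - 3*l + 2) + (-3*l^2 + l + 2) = -2*l^4 - 9*l^3 - 3*l^2 - 2*l + 4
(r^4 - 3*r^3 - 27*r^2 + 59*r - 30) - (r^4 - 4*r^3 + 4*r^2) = r^3 - 31*r^2 + 59*r - 30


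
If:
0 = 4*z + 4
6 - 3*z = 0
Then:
No Solution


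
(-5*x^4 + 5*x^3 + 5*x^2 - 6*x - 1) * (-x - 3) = 5*x^5 + 10*x^4 - 20*x^3 - 9*x^2 + 19*x + 3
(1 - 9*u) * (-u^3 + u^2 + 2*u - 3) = 9*u^4 - 10*u^3 - 17*u^2 + 29*u - 3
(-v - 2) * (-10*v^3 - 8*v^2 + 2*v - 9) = 10*v^4 + 28*v^3 + 14*v^2 + 5*v + 18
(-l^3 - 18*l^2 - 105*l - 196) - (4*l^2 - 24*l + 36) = -l^3 - 22*l^2 - 81*l - 232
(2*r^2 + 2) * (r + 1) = 2*r^3 + 2*r^2 + 2*r + 2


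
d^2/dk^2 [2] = 0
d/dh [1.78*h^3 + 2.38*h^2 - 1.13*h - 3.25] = 5.34*h^2 + 4.76*h - 1.13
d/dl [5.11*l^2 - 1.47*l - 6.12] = 10.22*l - 1.47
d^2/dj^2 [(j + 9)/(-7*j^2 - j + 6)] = 2*(-(j + 9)*(14*j + 1)^2 + (21*j + 64)*(7*j^2 + j - 6))/(7*j^2 + j - 6)^3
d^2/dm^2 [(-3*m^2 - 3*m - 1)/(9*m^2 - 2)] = 6*(-81*m^3 - 135*m^2 - 54*m - 10)/(729*m^6 - 486*m^4 + 108*m^2 - 8)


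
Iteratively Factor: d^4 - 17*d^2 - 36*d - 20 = (d + 1)*(d^3 - d^2 - 16*d - 20) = (d - 5)*(d + 1)*(d^2 + 4*d + 4) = (d - 5)*(d + 1)*(d + 2)*(d + 2)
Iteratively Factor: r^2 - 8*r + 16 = (r - 4)*(r - 4)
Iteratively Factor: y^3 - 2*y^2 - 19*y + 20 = (y - 1)*(y^2 - y - 20) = (y - 1)*(y + 4)*(y - 5)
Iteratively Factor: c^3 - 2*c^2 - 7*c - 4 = (c - 4)*(c^2 + 2*c + 1) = (c - 4)*(c + 1)*(c + 1)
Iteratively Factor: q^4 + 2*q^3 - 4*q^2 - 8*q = (q + 2)*(q^3 - 4*q) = q*(q + 2)*(q^2 - 4) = q*(q - 2)*(q + 2)*(q + 2)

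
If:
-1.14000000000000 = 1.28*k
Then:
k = -0.89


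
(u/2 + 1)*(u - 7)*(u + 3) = u^3/2 - u^2 - 29*u/2 - 21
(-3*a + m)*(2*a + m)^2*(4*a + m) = -48*a^4 - 44*a^3*m - 4*a^2*m^2 + 5*a*m^3 + m^4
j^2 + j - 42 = (j - 6)*(j + 7)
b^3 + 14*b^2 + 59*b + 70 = (b + 2)*(b + 5)*(b + 7)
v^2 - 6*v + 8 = (v - 4)*(v - 2)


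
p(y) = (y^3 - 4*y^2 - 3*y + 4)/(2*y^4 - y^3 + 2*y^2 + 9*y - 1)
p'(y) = (3*y^2 - 8*y - 3)/(2*y^4 - y^3 + 2*y^2 + 9*y - 1) + (-8*y^3 + 3*y^2 - 4*y - 9)*(y^3 - 4*y^2 - 3*y + 4)/(2*y^4 - y^3 + 2*y^2 + 9*y - 1)^2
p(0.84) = -0.09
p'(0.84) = -0.75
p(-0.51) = -0.91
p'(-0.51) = -1.35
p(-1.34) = 2.55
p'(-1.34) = -108.59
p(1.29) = -0.25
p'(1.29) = -0.10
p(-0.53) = -0.88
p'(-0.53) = -1.30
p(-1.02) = -0.38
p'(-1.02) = -1.18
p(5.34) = 0.02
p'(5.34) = 0.01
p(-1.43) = -1.87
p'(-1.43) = -22.84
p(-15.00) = -0.04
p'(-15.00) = 0.00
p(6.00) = 0.02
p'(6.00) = 0.01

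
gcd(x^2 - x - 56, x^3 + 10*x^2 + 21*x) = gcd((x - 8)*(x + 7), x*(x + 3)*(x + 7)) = x + 7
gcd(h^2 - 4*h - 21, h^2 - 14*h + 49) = h - 7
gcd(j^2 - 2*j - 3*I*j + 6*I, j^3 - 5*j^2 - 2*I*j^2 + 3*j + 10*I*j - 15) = j - 3*I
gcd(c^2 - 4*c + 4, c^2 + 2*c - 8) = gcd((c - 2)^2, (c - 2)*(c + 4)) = c - 2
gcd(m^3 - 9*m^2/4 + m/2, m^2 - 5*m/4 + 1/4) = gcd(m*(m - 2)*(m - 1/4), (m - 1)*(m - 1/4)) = m - 1/4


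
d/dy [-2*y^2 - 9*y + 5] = -4*y - 9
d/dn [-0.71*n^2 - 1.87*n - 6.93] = -1.42*n - 1.87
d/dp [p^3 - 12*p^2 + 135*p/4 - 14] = 3*p^2 - 24*p + 135/4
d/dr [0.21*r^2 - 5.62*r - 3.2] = 0.42*r - 5.62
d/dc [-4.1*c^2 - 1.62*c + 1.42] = -8.2*c - 1.62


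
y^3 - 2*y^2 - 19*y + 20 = (y - 5)*(y - 1)*(y + 4)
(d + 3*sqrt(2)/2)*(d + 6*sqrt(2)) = d^2 + 15*sqrt(2)*d/2 + 18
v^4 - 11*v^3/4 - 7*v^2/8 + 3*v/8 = v*(v - 3)*(v - 1/4)*(v + 1/2)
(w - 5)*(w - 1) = w^2 - 6*w + 5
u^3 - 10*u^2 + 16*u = u*(u - 8)*(u - 2)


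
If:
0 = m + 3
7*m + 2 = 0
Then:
No Solution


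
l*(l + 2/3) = l^2 + 2*l/3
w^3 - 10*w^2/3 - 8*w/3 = w*(w - 4)*(w + 2/3)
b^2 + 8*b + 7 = (b + 1)*(b + 7)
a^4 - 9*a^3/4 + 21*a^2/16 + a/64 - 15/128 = (a - 5/4)*(a - 3/4)*(a - 1/2)*(a + 1/4)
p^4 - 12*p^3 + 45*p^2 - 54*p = p*(p - 6)*(p - 3)^2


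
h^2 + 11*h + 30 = (h + 5)*(h + 6)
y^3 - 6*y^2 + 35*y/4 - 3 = (y - 4)*(y - 3/2)*(y - 1/2)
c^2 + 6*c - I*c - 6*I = (c + 6)*(c - I)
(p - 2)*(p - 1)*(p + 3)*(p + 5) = p^4 + 5*p^3 - 7*p^2 - 29*p + 30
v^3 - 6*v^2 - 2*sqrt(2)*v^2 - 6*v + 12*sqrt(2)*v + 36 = (v - 6)*(v - 3*sqrt(2))*(v + sqrt(2))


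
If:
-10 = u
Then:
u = -10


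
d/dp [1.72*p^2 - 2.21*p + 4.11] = 3.44*p - 2.21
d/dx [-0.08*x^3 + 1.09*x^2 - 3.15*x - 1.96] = -0.24*x^2 + 2.18*x - 3.15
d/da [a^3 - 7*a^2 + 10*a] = 3*a^2 - 14*a + 10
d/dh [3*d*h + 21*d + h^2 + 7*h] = 3*d + 2*h + 7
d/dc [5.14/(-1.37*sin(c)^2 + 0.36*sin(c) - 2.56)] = (14.0836*sin(c) - 1.8504)*cos(c)/(1.37*sin(c)^2 - 0.36*sin(c) + 2.56)^2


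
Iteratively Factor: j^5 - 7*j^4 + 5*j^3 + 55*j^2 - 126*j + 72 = (j - 3)*(j^4 - 4*j^3 - 7*j^2 + 34*j - 24) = (j - 3)*(j - 2)*(j^3 - 2*j^2 - 11*j + 12) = (j - 3)*(j - 2)*(j + 3)*(j^2 - 5*j + 4) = (j - 3)*(j - 2)*(j - 1)*(j + 3)*(j - 4)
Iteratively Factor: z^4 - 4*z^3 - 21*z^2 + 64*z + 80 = (z + 1)*(z^3 - 5*z^2 - 16*z + 80) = (z + 1)*(z + 4)*(z^2 - 9*z + 20) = (z - 4)*(z + 1)*(z + 4)*(z - 5)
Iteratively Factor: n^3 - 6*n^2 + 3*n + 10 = (n - 5)*(n^2 - n - 2) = (n - 5)*(n + 1)*(n - 2)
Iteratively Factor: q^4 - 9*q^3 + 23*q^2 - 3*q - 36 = (q - 3)*(q^3 - 6*q^2 + 5*q + 12) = (q - 4)*(q - 3)*(q^2 - 2*q - 3) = (q - 4)*(q - 3)*(q + 1)*(q - 3)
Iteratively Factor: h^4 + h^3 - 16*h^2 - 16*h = (h + 1)*(h^3 - 16*h) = h*(h + 1)*(h^2 - 16) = h*(h + 1)*(h + 4)*(h - 4)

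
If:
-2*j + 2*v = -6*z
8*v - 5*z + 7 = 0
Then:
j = 29*z/8 - 7/8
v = 5*z/8 - 7/8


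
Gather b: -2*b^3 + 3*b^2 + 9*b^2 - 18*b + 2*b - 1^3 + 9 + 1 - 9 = -2*b^3 + 12*b^2 - 16*b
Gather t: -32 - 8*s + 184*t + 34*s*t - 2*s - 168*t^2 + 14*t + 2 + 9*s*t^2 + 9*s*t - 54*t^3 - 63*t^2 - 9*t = -10*s - 54*t^3 + t^2*(9*s - 231) + t*(43*s + 189) - 30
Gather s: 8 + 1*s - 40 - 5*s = -4*s - 32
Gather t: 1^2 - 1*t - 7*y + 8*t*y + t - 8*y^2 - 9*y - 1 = 8*t*y - 8*y^2 - 16*y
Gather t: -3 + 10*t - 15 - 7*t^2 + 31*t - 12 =-7*t^2 + 41*t - 30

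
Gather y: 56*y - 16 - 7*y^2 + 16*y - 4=-7*y^2 + 72*y - 20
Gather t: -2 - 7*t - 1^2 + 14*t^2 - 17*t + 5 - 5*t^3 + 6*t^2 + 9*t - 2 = -5*t^3 + 20*t^2 - 15*t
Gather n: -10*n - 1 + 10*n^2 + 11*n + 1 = 10*n^2 + n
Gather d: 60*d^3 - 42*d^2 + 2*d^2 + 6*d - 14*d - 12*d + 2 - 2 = 60*d^3 - 40*d^2 - 20*d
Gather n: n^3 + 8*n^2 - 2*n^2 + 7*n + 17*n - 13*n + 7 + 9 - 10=n^3 + 6*n^2 + 11*n + 6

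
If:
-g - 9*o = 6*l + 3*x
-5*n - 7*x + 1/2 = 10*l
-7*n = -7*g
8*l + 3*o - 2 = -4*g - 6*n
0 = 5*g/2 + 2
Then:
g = -4/5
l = 2179/1560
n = -4/5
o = -229/585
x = -211/156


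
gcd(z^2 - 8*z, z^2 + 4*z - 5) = 1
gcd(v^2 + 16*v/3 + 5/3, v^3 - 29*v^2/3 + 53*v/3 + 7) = v + 1/3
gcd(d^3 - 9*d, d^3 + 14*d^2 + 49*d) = d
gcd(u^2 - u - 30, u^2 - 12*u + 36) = u - 6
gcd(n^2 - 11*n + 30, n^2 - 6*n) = n - 6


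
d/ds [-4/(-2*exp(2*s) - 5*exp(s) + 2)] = (-16*exp(s) - 20)*exp(s)/(2*exp(2*s) + 5*exp(s) - 2)^2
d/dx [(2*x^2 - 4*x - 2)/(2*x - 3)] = 4*(x^2 - 3*x + 4)/(4*x^2 - 12*x + 9)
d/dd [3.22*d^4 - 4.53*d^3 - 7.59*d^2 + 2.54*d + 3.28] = 12.88*d^3 - 13.59*d^2 - 15.18*d + 2.54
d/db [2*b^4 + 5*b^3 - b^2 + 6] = b*(8*b^2 + 15*b - 2)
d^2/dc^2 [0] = 0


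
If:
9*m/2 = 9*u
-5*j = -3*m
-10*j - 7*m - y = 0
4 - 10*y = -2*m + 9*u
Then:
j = -8/425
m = -8/255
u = -4/255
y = 104/255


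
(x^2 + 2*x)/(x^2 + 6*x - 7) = x*(x + 2)/(x^2 + 6*x - 7)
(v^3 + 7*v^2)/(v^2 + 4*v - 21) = v^2/(v - 3)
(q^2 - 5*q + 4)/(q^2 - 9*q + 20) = (q - 1)/(q - 5)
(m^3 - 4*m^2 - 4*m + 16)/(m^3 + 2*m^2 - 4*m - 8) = (m - 4)/(m + 2)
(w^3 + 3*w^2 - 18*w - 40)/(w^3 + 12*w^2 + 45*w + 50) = (w - 4)/(w + 5)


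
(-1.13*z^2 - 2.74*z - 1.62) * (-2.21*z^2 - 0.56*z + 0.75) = 2.4973*z^4 + 6.6882*z^3 + 4.2671*z^2 - 1.1478*z - 1.215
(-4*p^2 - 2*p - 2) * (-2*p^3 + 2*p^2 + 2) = 8*p^5 - 4*p^4 - 12*p^2 - 4*p - 4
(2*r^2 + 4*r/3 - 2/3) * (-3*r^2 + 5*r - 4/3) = -6*r^4 + 6*r^3 + 6*r^2 - 46*r/9 + 8/9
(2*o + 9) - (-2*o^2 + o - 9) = 2*o^2 + o + 18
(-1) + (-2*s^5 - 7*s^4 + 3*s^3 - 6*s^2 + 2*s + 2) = -2*s^5 - 7*s^4 + 3*s^3 - 6*s^2 + 2*s + 1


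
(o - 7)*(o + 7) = o^2 - 49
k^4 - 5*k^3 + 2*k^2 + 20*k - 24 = (k - 3)*(k - 2)^2*(k + 2)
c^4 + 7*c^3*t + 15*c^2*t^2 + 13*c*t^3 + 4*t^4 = (c + t)^3*(c + 4*t)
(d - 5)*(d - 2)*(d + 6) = d^3 - d^2 - 32*d + 60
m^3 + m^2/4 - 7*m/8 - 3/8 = (m - 1)*(m + 1/2)*(m + 3/4)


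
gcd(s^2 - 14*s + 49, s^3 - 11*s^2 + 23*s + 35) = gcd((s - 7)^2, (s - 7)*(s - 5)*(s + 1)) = s - 7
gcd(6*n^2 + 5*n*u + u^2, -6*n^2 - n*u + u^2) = 2*n + u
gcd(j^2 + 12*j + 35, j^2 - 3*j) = 1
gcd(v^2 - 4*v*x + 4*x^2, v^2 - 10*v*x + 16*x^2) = -v + 2*x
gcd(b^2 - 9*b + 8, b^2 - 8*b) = b - 8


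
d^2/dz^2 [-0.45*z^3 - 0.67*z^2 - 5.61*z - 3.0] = -2.7*z - 1.34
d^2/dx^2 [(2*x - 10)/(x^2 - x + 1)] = 4*(3*(2 - x)*(x^2 - x + 1) + (x - 5)*(2*x - 1)^2)/(x^2 - x + 1)^3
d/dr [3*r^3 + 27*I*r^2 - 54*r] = 9*r^2 + 54*I*r - 54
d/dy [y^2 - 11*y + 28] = 2*y - 11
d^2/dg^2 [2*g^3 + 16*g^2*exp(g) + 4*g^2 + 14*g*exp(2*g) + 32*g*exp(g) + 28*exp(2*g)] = 16*g^2*exp(g) + 56*g*exp(2*g) + 96*g*exp(g) + 12*g + 168*exp(2*g) + 96*exp(g) + 8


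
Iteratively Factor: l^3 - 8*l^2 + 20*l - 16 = (l - 2)*(l^2 - 6*l + 8) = (l - 2)^2*(l - 4)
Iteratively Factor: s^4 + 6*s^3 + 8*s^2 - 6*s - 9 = (s - 1)*(s^3 + 7*s^2 + 15*s + 9) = (s - 1)*(s + 1)*(s^2 + 6*s + 9) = (s - 1)*(s + 1)*(s + 3)*(s + 3)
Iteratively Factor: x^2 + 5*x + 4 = (x + 1)*(x + 4)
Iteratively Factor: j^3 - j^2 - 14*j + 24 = (j - 3)*(j^2 + 2*j - 8) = (j - 3)*(j - 2)*(j + 4)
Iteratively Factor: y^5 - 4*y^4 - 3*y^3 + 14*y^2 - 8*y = (y)*(y^4 - 4*y^3 - 3*y^2 + 14*y - 8) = y*(y + 2)*(y^3 - 6*y^2 + 9*y - 4) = y*(y - 1)*(y + 2)*(y^2 - 5*y + 4) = y*(y - 4)*(y - 1)*(y + 2)*(y - 1)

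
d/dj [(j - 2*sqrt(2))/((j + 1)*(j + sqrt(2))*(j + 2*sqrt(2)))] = ((-j + 2*sqrt(2))*(j + 1)*(j + sqrt(2)) + (-j + 2*sqrt(2))*(j + 1)*(j + 2*sqrt(2)) + (-j + 2*sqrt(2))*(j + sqrt(2))*(j + 2*sqrt(2)) + (j + 1)*(j + sqrt(2))*(j + 2*sqrt(2)))/((j + 1)^2*(j + sqrt(2))^2*(j + 2*sqrt(2))^2)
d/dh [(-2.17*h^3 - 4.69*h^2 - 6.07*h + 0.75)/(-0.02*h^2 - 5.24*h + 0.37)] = (0.0434*h^4 + 22.7416*h^3 + 22.0455*h^2 - 3.4406*h + 1.6841)/(0.0004*h^4 + 0.2096*h^3 + 27.4428*h^2 - 3.8776*h + 0.1369)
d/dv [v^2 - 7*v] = 2*v - 7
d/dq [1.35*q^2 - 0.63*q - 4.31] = 2.7*q - 0.63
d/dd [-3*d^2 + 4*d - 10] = 4 - 6*d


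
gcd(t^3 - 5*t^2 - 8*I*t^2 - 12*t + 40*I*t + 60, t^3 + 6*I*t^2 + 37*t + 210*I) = t - 6*I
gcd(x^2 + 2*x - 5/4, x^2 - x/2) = x - 1/2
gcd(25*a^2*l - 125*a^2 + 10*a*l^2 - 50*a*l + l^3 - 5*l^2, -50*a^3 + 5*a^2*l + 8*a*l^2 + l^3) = 25*a^2 + 10*a*l + l^2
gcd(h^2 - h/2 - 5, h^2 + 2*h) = h + 2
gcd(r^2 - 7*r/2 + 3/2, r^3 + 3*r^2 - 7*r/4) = r - 1/2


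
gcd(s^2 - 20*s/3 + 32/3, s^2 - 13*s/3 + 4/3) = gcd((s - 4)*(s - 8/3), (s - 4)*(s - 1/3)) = s - 4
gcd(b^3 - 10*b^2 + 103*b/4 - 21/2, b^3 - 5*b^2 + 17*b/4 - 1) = b - 1/2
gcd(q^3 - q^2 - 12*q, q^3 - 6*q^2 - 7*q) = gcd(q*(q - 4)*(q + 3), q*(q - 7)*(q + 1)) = q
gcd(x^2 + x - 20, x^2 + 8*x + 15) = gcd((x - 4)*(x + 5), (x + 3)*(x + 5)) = x + 5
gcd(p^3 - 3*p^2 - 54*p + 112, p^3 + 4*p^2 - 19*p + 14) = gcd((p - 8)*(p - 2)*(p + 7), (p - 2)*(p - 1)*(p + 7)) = p^2 + 5*p - 14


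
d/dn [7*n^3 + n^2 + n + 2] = 21*n^2 + 2*n + 1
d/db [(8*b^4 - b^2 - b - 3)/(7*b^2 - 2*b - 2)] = (112*b^5 - 48*b^4 - 64*b^3 + 9*b^2 + 46*b - 4)/(49*b^4 - 28*b^3 - 24*b^2 + 8*b + 4)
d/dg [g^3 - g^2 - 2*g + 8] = 3*g^2 - 2*g - 2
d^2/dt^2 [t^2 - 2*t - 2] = 2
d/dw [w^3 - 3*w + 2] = 3*w^2 - 3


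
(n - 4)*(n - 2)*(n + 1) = n^3 - 5*n^2 + 2*n + 8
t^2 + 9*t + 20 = (t + 4)*(t + 5)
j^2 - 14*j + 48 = (j - 8)*(j - 6)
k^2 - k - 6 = (k - 3)*(k + 2)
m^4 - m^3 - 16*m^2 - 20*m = m*(m - 5)*(m + 2)^2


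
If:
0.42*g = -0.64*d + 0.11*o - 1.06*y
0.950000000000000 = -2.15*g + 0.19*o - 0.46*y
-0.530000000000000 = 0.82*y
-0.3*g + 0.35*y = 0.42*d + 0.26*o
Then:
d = 1.04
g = -0.48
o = -2.00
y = -0.65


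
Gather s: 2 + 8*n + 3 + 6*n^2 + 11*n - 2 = 6*n^2 + 19*n + 3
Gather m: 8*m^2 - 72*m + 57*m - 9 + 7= 8*m^2 - 15*m - 2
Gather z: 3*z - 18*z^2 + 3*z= -18*z^2 + 6*z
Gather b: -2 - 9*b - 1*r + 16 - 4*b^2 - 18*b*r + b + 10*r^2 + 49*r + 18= -4*b^2 + b*(-18*r - 8) + 10*r^2 + 48*r + 32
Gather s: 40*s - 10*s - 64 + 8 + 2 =30*s - 54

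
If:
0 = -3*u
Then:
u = 0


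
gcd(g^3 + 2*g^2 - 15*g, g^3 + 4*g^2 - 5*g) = g^2 + 5*g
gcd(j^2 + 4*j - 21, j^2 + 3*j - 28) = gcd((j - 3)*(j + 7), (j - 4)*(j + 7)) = j + 7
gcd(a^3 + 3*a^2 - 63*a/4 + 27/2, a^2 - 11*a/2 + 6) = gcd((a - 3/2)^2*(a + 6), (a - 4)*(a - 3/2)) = a - 3/2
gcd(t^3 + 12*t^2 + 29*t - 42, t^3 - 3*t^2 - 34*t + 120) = t + 6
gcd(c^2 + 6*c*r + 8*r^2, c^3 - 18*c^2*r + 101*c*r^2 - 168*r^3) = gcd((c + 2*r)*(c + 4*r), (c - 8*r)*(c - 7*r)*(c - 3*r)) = 1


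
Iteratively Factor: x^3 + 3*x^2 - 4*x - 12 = (x - 2)*(x^2 + 5*x + 6) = (x - 2)*(x + 3)*(x + 2)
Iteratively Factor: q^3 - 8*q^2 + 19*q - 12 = (q - 1)*(q^2 - 7*q + 12) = (q - 3)*(q - 1)*(q - 4)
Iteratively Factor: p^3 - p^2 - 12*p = (p - 4)*(p^2 + 3*p) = (p - 4)*(p + 3)*(p)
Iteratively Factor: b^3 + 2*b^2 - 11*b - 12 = (b + 1)*(b^2 + b - 12) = (b + 1)*(b + 4)*(b - 3)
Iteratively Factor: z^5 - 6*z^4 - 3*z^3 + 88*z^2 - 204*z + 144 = (z - 3)*(z^4 - 3*z^3 - 12*z^2 + 52*z - 48) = (z - 3)*(z - 2)*(z^3 - z^2 - 14*z + 24) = (z - 3)*(z - 2)^2*(z^2 + z - 12) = (z - 3)*(z - 2)^2*(z + 4)*(z - 3)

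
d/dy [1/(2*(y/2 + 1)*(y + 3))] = (-2*y - 5)/(y^4 + 10*y^3 + 37*y^2 + 60*y + 36)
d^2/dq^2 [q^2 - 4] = 2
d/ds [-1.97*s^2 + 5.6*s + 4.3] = 5.6 - 3.94*s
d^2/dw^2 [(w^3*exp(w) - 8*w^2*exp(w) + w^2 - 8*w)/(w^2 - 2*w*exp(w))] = (w^4*exp(w) + 2*w^3*exp(2*w) - 6*w^3*exp(w) - 28*w^2*exp(2*w) + 2*w^2*exp(w) + 68*w*exp(2*w) - 20*w*exp(w) + 8*exp(3*w) - 72*exp(2*w) + 68*exp(w) - 16)/(w^3 - 6*w^2*exp(w) + 12*w*exp(2*w) - 8*exp(3*w))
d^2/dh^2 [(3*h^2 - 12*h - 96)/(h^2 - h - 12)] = 6*(-3*h^3 - 60*h^2 - 48*h - 224)/(h^6 - 3*h^5 - 33*h^4 + 71*h^3 + 396*h^2 - 432*h - 1728)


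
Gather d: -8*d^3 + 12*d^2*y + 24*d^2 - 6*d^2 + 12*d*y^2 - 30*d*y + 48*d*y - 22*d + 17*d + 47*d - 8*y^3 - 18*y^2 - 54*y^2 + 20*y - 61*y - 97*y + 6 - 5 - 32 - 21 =-8*d^3 + d^2*(12*y + 18) + d*(12*y^2 + 18*y + 42) - 8*y^3 - 72*y^2 - 138*y - 52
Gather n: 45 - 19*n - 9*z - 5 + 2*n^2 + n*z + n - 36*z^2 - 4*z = 2*n^2 + n*(z - 18) - 36*z^2 - 13*z + 40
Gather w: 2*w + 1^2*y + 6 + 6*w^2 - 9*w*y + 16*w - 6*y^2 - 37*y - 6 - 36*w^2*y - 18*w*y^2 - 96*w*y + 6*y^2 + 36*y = w^2*(6 - 36*y) + w*(-18*y^2 - 105*y + 18)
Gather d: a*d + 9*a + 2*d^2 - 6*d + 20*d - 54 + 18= 9*a + 2*d^2 + d*(a + 14) - 36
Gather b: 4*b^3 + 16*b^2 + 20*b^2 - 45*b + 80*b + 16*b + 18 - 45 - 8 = 4*b^3 + 36*b^2 + 51*b - 35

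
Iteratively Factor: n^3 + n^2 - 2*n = (n + 2)*(n^2 - n) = (n - 1)*(n + 2)*(n)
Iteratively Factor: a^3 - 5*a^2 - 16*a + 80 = (a + 4)*(a^2 - 9*a + 20) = (a - 4)*(a + 4)*(a - 5)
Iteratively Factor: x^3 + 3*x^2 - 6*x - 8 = (x + 4)*(x^2 - x - 2) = (x - 2)*(x + 4)*(x + 1)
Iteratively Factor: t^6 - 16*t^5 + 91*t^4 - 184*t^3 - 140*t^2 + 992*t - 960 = (t - 4)*(t^5 - 12*t^4 + 43*t^3 - 12*t^2 - 188*t + 240) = (t - 4)^2*(t^4 - 8*t^3 + 11*t^2 + 32*t - 60) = (t - 5)*(t - 4)^2*(t^3 - 3*t^2 - 4*t + 12) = (t - 5)*(t - 4)^2*(t - 3)*(t^2 - 4) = (t - 5)*(t - 4)^2*(t - 3)*(t + 2)*(t - 2)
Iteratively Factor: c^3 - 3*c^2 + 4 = (c + 1)*(c^2 - 4*c + 4) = (c - 2)*(c + 1)*(c - 2)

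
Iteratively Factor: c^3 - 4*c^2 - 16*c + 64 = (c - 4)*(c^2 - 16) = (c - 4)*(c + 4)*(c - 4)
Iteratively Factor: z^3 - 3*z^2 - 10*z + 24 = (z - 4)*(z^2 + z - 6) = (z - 4)*(z + 3)*(z - 2)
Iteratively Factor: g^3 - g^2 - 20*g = (g)*(g^2 - g - 20) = g*(g - 5)*(g + 4)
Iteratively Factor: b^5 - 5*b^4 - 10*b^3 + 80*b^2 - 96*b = (b - 4)*(b^4 - b^3 - 14*b^2 + 24*b) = (b - 4)*(b - 3)*(b^3 + 2*b^2 - 8*b) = b*(b - 4)*(b - 3)*(b^2 + 2*b - 8) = b*(b - 4)*(b - 3)*(b - 2)*(b + 4)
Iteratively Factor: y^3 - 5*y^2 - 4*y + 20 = (y - 5)*(y^2 - 4) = (y - 5)*(y - 2)*(y + 2)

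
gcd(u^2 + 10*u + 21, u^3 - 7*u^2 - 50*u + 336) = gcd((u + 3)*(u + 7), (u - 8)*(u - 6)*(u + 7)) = u + 7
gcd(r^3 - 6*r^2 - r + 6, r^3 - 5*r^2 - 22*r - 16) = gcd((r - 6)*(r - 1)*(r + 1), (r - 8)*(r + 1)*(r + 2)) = r + 1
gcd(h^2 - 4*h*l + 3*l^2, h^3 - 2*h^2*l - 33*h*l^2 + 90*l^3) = h - 3*l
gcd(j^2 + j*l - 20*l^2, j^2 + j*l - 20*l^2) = j^2 + j*l - 20*l^2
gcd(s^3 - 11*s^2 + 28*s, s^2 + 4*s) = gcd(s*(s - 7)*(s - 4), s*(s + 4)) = s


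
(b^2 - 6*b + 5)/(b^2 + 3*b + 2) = (b^2 - 6*b + 5)/(b^2 + 3*b + 2)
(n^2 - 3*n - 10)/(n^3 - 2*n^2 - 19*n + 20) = (n + 2)/(n^2 + 3*n - 4)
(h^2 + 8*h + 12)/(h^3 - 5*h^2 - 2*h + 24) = (h + 6)/(h^2 - 7*h + 12)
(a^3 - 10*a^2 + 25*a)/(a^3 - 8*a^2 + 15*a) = (a - 5)/(a - 3)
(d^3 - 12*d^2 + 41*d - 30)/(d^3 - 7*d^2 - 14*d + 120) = (d - 1)/(d + 4)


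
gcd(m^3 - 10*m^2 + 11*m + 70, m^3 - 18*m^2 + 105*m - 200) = m - 5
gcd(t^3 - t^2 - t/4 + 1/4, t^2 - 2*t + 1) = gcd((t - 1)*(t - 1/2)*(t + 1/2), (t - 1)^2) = t - 1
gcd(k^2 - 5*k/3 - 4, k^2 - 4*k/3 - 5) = k - 3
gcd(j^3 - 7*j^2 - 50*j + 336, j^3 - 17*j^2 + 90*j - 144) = j^2 - 14*j + 48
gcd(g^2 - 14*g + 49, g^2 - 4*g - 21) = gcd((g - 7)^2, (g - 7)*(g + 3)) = g - 7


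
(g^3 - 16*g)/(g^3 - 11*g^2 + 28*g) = (g + 4)/(g - 7)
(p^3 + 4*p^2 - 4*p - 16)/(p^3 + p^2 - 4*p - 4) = (p + 4)/(p + 1)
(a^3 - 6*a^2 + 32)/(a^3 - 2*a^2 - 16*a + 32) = (a^2 - 2*a - 8)/(a^2 + 2*a - 8)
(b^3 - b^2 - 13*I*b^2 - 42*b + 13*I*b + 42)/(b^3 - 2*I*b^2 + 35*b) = (b^2 - b*(1 + 6*I) + 6*I)/(b*(b + 5*I))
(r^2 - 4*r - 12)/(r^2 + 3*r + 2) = (r - 6)/(r + 1)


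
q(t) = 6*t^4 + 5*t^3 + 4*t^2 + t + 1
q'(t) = 24*t^3 + 15*t^2 + 8*t + 1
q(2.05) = 168.90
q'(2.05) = 287.20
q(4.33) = 2595.37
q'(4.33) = 2265.26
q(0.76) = 8.27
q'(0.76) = 26.28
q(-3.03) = 401.34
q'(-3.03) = -553.16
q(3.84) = 1651.53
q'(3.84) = 1611.86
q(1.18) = 27.60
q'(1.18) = 70.76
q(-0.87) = 3.30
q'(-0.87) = -10.41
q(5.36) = 5843.57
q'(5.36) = 4170.60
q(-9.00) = 36037.00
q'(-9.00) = -16352.00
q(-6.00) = 6835.00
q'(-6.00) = -4691.00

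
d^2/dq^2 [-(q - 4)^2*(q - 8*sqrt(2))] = -6*q + 16 + 16*sqrt(2)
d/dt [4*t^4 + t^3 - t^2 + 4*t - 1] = 16*t^3 + 3*t^2 - 2*t + 4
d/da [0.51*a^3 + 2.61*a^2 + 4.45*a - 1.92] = 1.53*a^2 + 5.22*a + 4.45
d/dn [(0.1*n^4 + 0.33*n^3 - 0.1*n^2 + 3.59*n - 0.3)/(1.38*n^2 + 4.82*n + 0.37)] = (0.276*n^5 + 1.9014*n^4 + 3.3292*n^3 - 5.0699*n^2 + 0.753999999999998*n + 2.7743)/(1.9044*n^4 + 13.3032*n^3 + 24.2536*n^2 + 3.5668*n + 0.1369)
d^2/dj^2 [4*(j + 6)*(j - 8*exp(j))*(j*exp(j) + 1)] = 4*j^3*exp(j) - 128*j^2*exp(2*j) + 48*j^2*exp(j) - 1024*j*exp(2*j) + 88*j*exp(j) - 832*exp(2*j) - 208*exp(j) + 8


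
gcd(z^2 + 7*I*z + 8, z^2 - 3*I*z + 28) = 1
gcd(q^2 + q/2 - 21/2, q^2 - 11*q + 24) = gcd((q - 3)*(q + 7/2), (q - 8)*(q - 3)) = q - 3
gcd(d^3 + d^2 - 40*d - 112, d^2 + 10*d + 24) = d + 4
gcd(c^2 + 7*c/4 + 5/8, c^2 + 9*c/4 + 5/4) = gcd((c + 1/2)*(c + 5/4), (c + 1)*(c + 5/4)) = c + 5/4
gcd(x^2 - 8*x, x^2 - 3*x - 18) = 1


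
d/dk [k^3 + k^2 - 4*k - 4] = 3*k^2 + 2*k - 4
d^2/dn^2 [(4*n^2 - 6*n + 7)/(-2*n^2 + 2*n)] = (2*n^3 - 21*n^2 + 21*n - 7)/(n^3*(n^3 - 3*n^2 + 3*n - 1))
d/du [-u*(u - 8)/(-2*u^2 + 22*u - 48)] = -3/(2*u^2 - 12*u + 18)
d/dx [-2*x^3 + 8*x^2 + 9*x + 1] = -6*x^2 + 16*x + 9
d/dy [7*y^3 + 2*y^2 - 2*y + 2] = 21*y^2 + 4*y - 2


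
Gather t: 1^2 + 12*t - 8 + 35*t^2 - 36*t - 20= 35*t^2 - 24*t - 27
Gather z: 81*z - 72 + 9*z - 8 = 90*z - 80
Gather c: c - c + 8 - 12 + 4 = 0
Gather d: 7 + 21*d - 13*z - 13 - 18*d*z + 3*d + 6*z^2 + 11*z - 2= d*(24 - 18*z) + 6*z^2 - 2*z - 8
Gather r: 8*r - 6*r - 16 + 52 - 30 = 2*r + 6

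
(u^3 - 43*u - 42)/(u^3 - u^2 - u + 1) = (u^2 - u - 42)/(u^2 - 2*u + 1)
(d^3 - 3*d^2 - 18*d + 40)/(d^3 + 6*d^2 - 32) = (d - 5)/(d + 4)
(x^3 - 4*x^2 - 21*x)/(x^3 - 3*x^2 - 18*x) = (x - 7)/(x - 6)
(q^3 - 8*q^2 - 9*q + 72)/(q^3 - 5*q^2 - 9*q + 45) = (q - 8)/(q - 5)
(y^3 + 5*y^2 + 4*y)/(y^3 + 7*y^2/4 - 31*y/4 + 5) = 4*y*(y + 1)/(4*y^2 - 9*y + 5)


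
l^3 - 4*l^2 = l^2*(l - 4)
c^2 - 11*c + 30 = (c - 6)*(c - 5)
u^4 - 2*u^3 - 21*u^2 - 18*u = u*(u - 6)*(u + 1)*(u + 3)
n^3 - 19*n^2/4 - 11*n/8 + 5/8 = (n - 5)*(n - 1/4)*(n + 1/2)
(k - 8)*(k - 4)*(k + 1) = k^3 - 11*k^2 + 20*k + 32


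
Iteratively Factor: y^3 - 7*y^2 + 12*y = (y)*(y^2 - 7*y + 12) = y*(y - 3)*(y - 4)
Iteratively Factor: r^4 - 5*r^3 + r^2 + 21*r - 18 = (r - 3)*(r^3 - 2*r^2 - 5*r + 6) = (r - 3)*(r - 1)*(r^2 - r - 6) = (r - 3)^2*(r - 1)*(r + 2)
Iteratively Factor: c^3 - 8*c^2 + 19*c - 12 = (c - 4)*(c^2 - 4*c + 3) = (c - 4)*(c - 3)*(c - 1)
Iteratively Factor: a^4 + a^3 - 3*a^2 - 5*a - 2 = (a + 1)*(a^3 - 3*a - 2) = (a + 1)^2*(a^2 - a - 2) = (a - 2)*(a + 1)^2*(a + 1)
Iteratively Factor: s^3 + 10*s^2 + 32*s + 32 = (s + 4)*(s^2 + 6*s + 8) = (s + 4)^2*(s + 2)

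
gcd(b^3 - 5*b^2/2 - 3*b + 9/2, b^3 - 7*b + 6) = b - 1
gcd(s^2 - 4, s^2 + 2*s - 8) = s - 2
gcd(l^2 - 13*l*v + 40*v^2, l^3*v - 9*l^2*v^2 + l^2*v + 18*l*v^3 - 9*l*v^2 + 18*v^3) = 1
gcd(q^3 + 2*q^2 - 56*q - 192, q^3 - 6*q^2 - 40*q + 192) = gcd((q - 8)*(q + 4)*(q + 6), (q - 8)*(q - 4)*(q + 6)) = q^2 - 2*q - 48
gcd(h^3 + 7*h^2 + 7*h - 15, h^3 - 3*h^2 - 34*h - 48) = h + 3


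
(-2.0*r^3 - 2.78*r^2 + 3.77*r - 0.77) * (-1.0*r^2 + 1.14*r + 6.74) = 2.0*r^5 + 0.5*r^4 - 20.4192*r^3 - 13.6694*r^2 + 24.532*r - 5.1898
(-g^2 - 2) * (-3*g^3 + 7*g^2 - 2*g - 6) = 3*g^5 - 7*g^4 + 8*g^3 - 8*g^2 + 4*g + 12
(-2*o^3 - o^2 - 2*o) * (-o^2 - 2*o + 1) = 2*o^5 + 5*o^4 + 2*o^3 + 3*o^2 - 2*o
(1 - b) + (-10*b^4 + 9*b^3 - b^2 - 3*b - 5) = -10*b^4 + 9*b^3 - b^2 - 4*b - 4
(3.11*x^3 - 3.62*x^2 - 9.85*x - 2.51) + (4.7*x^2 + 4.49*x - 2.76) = 3.11*x^3 + 1.08*x^2 - 5.36*x - 5.27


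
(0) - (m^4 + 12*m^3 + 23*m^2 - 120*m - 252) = -m^4 - 12*m^3 - 23*m^2 + 120*m + 252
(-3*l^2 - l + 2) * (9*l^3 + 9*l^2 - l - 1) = -27*l^5 - 36*l^4 + 12*l^3 + 22*l^2 - l - 2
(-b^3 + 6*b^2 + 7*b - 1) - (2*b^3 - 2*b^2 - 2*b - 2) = -3*b^3 + 8*b^2 + 9*b + 1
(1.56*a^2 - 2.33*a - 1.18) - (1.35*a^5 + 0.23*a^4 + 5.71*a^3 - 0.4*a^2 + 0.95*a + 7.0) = -1.35*a^5 - 0.23*a^4 - 5.71*a^3 + 1.96*a^2 - 3.28*a - 8.18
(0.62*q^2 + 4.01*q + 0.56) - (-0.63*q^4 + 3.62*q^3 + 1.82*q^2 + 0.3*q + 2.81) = 0.63*q^4 - 3.62*q^3 - 1.2*q^2 + 3.71*q - 2.25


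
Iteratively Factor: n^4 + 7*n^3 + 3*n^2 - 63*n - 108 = (n + 3)*(n^3 + 4*n^2 - 9*n - 36) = (n - 3)*(n + 3)*(n^2 + 7*n + 12) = (n - 3)*(n + 3)*(n + 4)*(n + 3)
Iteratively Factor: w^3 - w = (w)*(w^2 - 1) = w*(w + 1)*(w - 1)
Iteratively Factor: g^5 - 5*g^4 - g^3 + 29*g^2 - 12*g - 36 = (g - 3)*(g^4 - 2*g^3 - 7*g^2 + 8*g + 12) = (g - 3)*(g + 1)*(g^3 - 3*g^2 - 4*g + 12) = (g - 3)^2*(g + 1)*(g^2 - 4) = (g - 3)^2*(g + 1)*(g + 2)*(g - 2)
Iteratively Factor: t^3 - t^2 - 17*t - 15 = (t + 3)*(t^2 - 4*t - 5) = (t - 5)*(t + 3)*(t + 1)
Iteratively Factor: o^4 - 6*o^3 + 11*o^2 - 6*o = (o - 3)*(o^3 - 3*o^2 + 2*o) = (o - 3)*(o - 1)*(o^2 - 2*o) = o*(o - 3)*(o - 1)*(o - 2)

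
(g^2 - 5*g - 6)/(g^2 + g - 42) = (g + 1)/(g + 7)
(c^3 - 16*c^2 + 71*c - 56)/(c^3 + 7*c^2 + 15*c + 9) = (c^3 - 16*c^2 + 71*c - 56)/(c^3 + 7*c^2 + 15*c + 9)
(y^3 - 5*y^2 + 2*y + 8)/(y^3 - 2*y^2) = 1 - 3/y - 4/y^2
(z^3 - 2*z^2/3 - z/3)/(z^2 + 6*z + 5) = z*(3*z^2 - 2*z - 1)/(3*(z^2 + 6*z + 5))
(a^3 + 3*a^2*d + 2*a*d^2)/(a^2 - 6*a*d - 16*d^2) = a*(a + d)/(a - 8*d)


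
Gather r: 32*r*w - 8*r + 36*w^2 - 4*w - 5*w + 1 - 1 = r*(32*w - 8) + 36*w^2 - 9*w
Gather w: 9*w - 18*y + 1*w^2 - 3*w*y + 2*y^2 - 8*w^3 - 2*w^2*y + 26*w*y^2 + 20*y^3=-8*w^3 + w^2*(1 - 2*y) + w*(26*y^2 - 3*y + 9) + 20*y^3 + 2*y^2 - 18*y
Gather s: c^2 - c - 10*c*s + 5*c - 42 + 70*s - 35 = c^2 + 4*c + s*(70 - 10*c) - 77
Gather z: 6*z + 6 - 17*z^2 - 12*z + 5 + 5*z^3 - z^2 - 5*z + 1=5*z^3 - 18*z^2 - 11*z + 12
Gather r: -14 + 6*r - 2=6*r - 16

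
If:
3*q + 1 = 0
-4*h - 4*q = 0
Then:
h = 1/3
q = -1/3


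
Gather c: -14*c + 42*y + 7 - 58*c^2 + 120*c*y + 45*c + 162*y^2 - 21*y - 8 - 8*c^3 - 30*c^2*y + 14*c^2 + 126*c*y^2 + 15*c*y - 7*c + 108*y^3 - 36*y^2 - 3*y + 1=-8*c^3 + c^2*(-30*y - 44) + c*(126*y^2 + 135*y + 24) + 108*y^3 + 126*y^2 + 18*y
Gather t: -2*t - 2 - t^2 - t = -t^2 - 3*t - 2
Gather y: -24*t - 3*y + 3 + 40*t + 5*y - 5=16*t + 2*y - 2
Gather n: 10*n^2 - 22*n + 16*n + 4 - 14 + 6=10*n^2 - 6*n - 4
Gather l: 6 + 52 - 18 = 40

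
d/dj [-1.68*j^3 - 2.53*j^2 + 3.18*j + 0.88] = -5.04*j^2 - 5.06*j + 3.18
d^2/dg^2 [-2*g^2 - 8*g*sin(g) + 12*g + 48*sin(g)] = 8*g*sin(g) - 48*sin(g) - 16*cos(g) - 4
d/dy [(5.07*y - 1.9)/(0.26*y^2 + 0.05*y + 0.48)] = (-1.3182*y^2 + 0.988*y + 2.5286)/(0.0676*y^4 + 0.026*y^3 + 0.2521*y^2 + 0.048*y + 0.2304)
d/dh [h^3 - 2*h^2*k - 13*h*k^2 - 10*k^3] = 3*h^2 - 4*h*k - 13*k^2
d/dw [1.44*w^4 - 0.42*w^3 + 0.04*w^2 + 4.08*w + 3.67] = 5.76*w^3 - 1.26*w^2 + 0.08*w + 4.08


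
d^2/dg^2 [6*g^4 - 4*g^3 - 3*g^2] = 72*g^2 - 24*g - 6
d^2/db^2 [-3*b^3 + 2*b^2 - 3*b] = 4 - 18*b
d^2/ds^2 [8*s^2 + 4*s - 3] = 16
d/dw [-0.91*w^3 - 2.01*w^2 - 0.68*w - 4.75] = -2.73*w^2 - 4.02*w - 0.68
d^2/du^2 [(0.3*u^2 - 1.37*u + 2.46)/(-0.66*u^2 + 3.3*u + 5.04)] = (-2.22044604925031e-16*u^4 - 0.113256000000002*u^3 - 12.416976*u^2 + 59.490288*u - 130.757328)/(0.287496*u^6 - 4.31244*u^5 + 14.975928*u^4 + 29.92572*u^3 - 114.361632*u^2 - 251.47584*u - 128.024064)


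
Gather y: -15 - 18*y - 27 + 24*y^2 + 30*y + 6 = 24*y^2 + 12*y - 36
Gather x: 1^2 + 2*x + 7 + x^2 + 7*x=x^2 + 9*x + 8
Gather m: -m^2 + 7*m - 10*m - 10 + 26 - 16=-m^2 - 3*m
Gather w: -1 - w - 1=-w - 2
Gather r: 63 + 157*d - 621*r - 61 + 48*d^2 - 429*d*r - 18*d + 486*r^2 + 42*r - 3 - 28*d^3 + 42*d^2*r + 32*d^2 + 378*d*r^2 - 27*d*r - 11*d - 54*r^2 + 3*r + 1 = -28*d^3 + 80*d^2 + 128*d + r^2*(378*d + 432) + r*(42*d^2 - 456*d - 576)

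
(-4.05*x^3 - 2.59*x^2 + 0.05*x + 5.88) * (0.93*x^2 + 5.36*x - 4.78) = -3.7665*x^5 - 24.1167*x^4 + 5.5231*x^3 + 18.1166*x^2 + 31.2778*x - 28.1064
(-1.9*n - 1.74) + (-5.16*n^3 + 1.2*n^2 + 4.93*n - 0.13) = -5.16*n^3 + 1.2*n^2 + 3.03*n - 1.87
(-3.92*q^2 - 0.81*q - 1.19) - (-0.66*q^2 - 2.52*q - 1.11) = -3.26*q^2 + 1.71*q - 0.0799999999999998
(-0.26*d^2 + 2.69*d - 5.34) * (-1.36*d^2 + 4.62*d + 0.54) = 0.3536*d^4 - 4.8596*d^3 + 19.5498*d^2 - 23.2182*d - 2.8836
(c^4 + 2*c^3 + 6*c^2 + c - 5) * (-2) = -2*c^4 - 4*c^3 - 12*c^2 - 2*c + 10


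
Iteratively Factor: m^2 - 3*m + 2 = (m - 1)*(m - 2)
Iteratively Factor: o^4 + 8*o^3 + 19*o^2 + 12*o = (o + 4)*(o^3 + 4*o^2 + 3*o) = o*(o + 4)*(o^2 + 4*o + 3) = o*(o + 1)*(o + 4)*(o + 3)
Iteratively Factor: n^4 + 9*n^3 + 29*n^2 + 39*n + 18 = (n + 3)*(n^3 + 6*n^2 + 11*n + 6) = (n + 1)*(n + 3)*(n^2 + 5*n + 6) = (n + 1)*(n + 2)*(n + 3)*(n + 3)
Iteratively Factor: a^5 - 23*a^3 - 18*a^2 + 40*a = (a)*(a^4 - 23*a^2 - 18*a + 40) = a*(a - 1)*(a^3 + a^2 - 22*a - 40) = a*(a - 1)*(a + 4)*(a^2 - 3*a - 10) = a*(a - 1)*(a + 2)*(a + 4)*(a - 5)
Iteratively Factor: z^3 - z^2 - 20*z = (z + 4)*(z^2 - 5*z) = (z - 5)*(z + 4)*(z)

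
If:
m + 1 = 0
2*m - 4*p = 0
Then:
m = -1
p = -1/2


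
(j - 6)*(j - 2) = j^2 - 8*j + 12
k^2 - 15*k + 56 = (k - 8)*(k - 7)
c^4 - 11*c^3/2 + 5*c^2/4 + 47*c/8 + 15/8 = (c - 5)*(c - 3/2)*(c + 1/2)^2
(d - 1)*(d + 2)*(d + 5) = d^3 + 6*d^2 + 3*d - 10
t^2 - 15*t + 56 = (t - 8)*(t - 7)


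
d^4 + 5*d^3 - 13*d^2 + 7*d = d*(d - 1)^2*(d + 7)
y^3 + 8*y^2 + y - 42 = (y - 2)*(y + 3)*(y + 7)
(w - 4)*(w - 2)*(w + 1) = w^3 - 5*w^2 + 2*w + 8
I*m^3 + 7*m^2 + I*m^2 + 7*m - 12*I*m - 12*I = (m - 4*I)*(m - 3*I)*(I*m + I)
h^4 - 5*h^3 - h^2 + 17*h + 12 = (h - 4)*(h - 3)*(h + 1)^2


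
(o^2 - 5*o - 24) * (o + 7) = o^3 + 2*o^2 - 59*o - 168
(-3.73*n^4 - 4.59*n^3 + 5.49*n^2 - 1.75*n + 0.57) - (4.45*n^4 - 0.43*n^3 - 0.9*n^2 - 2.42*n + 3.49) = -8.18*n^4 - 4.16*n^3 + 6.39*n^2 + 0.67*n - 2.92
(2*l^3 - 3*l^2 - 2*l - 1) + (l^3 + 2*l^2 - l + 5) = 3*l^3 - l^2 - 3*l + 4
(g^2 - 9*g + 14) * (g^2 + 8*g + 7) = g^4 - g^3 - 51*g^2 + 49*g + 98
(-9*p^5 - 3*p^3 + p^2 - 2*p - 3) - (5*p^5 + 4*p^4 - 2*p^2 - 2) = -14*p^5 - 4*p^4 - 3*p^3 + 3*p^2 - 2*p - 1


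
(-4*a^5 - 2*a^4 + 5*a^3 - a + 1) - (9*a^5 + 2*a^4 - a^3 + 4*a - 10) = -13*a^5 - 4*a^4 + 6*a^3 - 5*a + 11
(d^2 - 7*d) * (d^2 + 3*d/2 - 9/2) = d^4 - 11*d^3/2 - 15*d^2 + 63*d/2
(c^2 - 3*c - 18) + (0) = c^2 - 3*c - 18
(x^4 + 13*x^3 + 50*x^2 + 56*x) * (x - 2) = x^5 + 11*x^4 + 24*x^3 - 44*x^2 - 112*x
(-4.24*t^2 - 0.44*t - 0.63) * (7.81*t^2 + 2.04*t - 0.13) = -33.1144*t^4 - 12.086*t^3 - 5.2667*t^2 - 1.228*t + 0.0819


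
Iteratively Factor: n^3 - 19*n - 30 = (n - 5)*(n^2 + 5*n + 6) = (n - 5)*(n + 2)*(n + 3)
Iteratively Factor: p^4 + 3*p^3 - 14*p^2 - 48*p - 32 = (p + 1)*(p^3 + 2*p^2 - 16*p - 32) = (p + 1)*(p + 2)*(p^2 - 16) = (p + 1)*(p + 2)*(p + 4)*(p - 4)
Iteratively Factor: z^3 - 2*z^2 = (z - 2)*(z^2) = z*(z - 2)*(z)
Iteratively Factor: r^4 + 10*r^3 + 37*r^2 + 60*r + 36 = (r + 3)*(r^3 + 7*r^2 + 16*r + 12) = (r + 3)^2*(r^2 + 4*r + 4) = (r + 2)*(r + 3)^2*(r + 2)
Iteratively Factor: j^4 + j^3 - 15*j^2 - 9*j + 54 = (j - 2)*(j^3 + 3*j^2 - 9*j - 27) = (j - 2)*(j + 3)*(j^2 - 9) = (j - 2)*(j + 3)^2*(j - 3)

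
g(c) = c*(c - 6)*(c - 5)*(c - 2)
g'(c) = c*(c - 6)*(c - 5) + c*(c - 6)*(c - 2) + c*(c - 5)*(c - 2) + (c - 6)*(c - 5)*(c - 2) = 4*c^3 - 39*c^2 + 104*c - 60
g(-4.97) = 3788.71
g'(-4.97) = -2031.27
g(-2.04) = 466.49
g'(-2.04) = -468.42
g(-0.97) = 119.88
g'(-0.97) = -201.23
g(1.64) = -8.65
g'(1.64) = 23.31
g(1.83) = -4.11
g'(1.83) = 24.23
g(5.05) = -0.73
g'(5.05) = -14.25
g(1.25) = -16.70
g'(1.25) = 16.88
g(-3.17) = 1227.84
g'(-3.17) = -909.01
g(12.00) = 5040.00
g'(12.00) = 2484.00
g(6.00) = 0.00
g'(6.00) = 24.00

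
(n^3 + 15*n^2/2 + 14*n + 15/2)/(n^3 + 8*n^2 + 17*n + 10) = (n + 3/2)/(n + 2)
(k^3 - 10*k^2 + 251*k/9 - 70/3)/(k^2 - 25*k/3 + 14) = k - 5/3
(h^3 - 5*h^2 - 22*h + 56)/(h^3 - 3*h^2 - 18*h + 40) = (h - 7)/(h - 5)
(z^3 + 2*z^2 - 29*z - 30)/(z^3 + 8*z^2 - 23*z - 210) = (z + 1)/(z + 7)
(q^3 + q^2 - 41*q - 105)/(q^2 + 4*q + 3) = (q^2 - 2*q - 35)/(q + 1)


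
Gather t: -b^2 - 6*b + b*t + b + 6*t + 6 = -b^2 - 5*b + t*(b + 6) + 6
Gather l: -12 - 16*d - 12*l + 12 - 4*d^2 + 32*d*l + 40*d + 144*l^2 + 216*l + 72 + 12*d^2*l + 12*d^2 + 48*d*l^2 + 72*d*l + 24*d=8*d^2 + 48*d + l^2*(48*d + 144) + l*(12*d^2 + 104*d + 204) + 72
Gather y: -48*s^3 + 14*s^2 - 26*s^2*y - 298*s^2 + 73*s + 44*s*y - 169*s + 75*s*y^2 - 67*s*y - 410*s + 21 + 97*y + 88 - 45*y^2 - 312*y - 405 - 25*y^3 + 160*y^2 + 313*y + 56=-48*s^3 - 284*s^2 - 506*s - 25*y^3 + y^2*(75*s + 115) + y*(-26*s^2 - 23*s + 98) - 240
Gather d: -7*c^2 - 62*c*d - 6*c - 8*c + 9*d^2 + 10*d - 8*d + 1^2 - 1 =-7*c^2 - 14*c + 9*d^2 + d*(2 - 62*c)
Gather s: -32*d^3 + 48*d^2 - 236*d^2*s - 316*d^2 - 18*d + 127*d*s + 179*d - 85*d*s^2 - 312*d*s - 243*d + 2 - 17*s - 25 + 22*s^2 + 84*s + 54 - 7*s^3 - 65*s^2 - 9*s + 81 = -32*d^3 - 268*d^2 - 82*d - 7*s^3 + s^2*(-85*d - 43) + s*(-236*d^2 - 185*d + 58) + 112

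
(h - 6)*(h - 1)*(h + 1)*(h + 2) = h^4 - 4*h^3 - 13*h^2 + 4*h + 12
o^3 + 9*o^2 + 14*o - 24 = (o - 1)*(o + 4)*(o + 6)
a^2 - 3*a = a*(a - 3)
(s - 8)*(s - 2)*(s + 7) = s^3 - 3*s^2 - 54*s + 112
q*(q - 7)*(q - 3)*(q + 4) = q^4 - 6*q^3 - 19*q^2 + 84*q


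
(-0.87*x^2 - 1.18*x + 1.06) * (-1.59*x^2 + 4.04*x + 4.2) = 1.3833*x^4 - 1.6386*x^3 - 10.1066*x^2 - 0.6736*x + 4.452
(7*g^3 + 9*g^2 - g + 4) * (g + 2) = 7*g^4 + 23*g^3 + 17*g^2 + 2*g + 8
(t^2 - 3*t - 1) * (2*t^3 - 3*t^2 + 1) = 2*t^5 - 9*t^4 + 7*t^3 + 4*t^2 - 3*t - 1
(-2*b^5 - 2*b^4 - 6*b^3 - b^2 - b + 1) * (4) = -8*b^5 - 8*b^4 - 24*b^3 - 4*b^2 - 4*b + 4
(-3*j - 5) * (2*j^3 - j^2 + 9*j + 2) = -6*j^4 - 7*j^3 - 22*j^2 - 51*j - 10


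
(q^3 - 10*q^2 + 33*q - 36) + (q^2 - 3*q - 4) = q^3 - 9*q^2 + 30*q - 40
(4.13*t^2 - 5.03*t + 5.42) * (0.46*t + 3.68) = 1.8998*t^3 + 12.8846*t^2 - 16.0172*t + 19.9456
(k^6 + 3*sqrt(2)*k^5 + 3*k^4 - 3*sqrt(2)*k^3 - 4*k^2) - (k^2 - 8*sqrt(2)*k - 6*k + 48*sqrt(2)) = k^6 + 3*sqrt(2)*k^5 + 3*k^4 - 3*sqrt(2)*k^3 - 5*k^2 + 6*k + 8*sqrt(2)*k - 48*sqrt(2)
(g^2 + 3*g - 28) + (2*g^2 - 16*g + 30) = 3*g^2 - 13*g + 2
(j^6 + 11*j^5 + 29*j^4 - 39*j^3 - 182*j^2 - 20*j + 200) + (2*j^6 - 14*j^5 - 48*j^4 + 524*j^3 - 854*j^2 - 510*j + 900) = 3*j^6 - 3*j^5 - 19*j^4 + 485*j^3 - 1036*j^2 - 530*j + 1100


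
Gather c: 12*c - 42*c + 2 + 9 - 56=-30*c - 45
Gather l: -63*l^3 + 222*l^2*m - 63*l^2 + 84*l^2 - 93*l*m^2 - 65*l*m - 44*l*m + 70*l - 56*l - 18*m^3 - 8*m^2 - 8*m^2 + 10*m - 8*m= -63*l^3 + l^2*(222*m + 21) + l*(-93*m^2 - 109*m + 14) - 18*m^3 - 16*m^2 + 2*m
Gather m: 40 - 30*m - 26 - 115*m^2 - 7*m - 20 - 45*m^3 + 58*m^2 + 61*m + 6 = -45*m^3 - 57*m^2 + 24*m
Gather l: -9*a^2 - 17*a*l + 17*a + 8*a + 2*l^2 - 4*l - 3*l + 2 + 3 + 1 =-9*a^2 + 25*a + 2*l^2 + l*(-17*a - 7) + 6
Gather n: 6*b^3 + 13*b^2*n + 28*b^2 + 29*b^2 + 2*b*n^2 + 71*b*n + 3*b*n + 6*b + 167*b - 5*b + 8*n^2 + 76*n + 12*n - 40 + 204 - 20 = 6*b^3 + 57*b^2 + 168*b + n^2*(2*b + 8) + n*(13*b^2 + 74*b + 88) + 144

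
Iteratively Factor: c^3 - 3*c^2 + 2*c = (c)*(c^2 - 3*c + 2) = c*(c - 1)*(c - 2)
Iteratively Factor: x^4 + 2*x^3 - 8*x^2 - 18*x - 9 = (x + 1)*(x^3 + x^2 - 9*x - 9) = (x + 1)*(x + 3)*(x^2 - 2*x - 3) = (x + 1)^2*(x + 3)*(x - 3)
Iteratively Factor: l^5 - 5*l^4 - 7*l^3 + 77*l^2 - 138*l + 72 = (l + 4)*(l^4 - 9*l^3 + 29*l^2 - 39*l + 18) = (l - 3)*(l + 4)*(l^3 - 6*l^2 + 11*l - 6) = (l - 3)*(l - 1)*(l + 4)*(l^2 - 5*l + 6) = (l - 3)*(l - 2)*(l - 1)*(l + 4)*(l - 3)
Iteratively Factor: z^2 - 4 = (z + 2)*(z - 2)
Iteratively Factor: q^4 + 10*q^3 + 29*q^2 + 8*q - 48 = (q + 4)*(q^3 + 6*q^2 + 5*q - 12) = (q + 4)^2*(q^2 + 2*q - 3) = (q - 1)*(q + 4)^2*(q + 3)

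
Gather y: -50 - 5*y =-5*y - 50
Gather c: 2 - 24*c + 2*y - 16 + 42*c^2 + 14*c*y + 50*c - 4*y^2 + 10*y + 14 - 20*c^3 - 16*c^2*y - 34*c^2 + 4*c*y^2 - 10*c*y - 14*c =-20*c^3 + c^2*(8 - 16*y) + c*(4*y^2 + 4*y + 12) - 4*y^2 + 12*y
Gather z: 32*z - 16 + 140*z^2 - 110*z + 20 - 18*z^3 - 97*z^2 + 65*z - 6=-18*z^3 + 43*z^2 - 13*z - 2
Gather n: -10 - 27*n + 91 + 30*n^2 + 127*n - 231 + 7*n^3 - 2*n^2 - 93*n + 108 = 7*n^3 + 28*n^2 + 7*n - 42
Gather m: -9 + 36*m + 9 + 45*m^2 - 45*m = 45*m^2 - 9*m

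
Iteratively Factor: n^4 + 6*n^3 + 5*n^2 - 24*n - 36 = (n + 3)*(n^3 + 3*n^2 - 4*n - 12) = (n - 2)*(n + 3)*(n^2 + 5*n + 6) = (n - 2)*(n + 3)^2*(n + 2)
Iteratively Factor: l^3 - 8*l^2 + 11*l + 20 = (l - 4)*(l^2 - 4*l - 5) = (l - 4)*(l + 1)*(l - 5)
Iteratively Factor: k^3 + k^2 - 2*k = (k + 2)*(k^2 - k) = k*(k + 2)*(k - 1)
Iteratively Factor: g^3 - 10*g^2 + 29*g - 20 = (g - 5)*(g^2 - 5*g + 4) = (g - 5)*(g - 4)*(g - 1)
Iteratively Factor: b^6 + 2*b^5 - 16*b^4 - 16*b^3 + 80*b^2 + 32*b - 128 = (b + 2)*(b^5 - 16*b^3 + 16*b^2 + 48*b - 64) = (b - 2)*(b + 2)*(b^4 + 2*b^3 - 12*b^2 - 8*b + 32) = (b - 2)*(b + 2)*(b + 4)*(b^3 - 2*b^2 - 4*b + 8) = (b - 2)^2*(b + 2)*(b + 4)*(b^2 - 4) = (b - 2)^3*(b + 2)*(b + 4)*(b + 2)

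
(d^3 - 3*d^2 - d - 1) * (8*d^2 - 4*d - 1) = 8*d^5 - 28*d^4 + 3*d^3 - d^2 + 5*d + 1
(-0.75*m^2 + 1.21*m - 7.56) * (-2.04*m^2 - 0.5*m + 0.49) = 1.53*m^4 - 2.0934*m^3 + 14.4499*m^2 + 4.3729*m - 3.7044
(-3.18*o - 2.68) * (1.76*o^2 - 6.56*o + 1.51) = -5.5968*o^3 + 16.144*o^2 + 12.779*o - 4.0468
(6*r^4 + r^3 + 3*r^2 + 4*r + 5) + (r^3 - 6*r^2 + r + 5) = 6*r^4 + 2*r^3 - 3*r^2 + 5*r + 10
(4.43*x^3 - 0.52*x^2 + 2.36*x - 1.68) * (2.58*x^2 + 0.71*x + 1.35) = 11.4294*x^5 + 1.8037*x^4 + 11.7001*x^3 - 3.3608*x^2 + 1.9932*x - 2.268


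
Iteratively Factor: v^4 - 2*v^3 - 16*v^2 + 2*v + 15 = (v - 1)*(v^3 - v^2 - 17*v - 15) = (v - 1)*(v + 3)*(v^2 - 4*v - 5) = (v - 1)*(v + 1)*(v + 3)*(v - 5)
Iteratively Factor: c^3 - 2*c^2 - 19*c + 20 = (c - 5)*(c^2 + 3*c - 4) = (c - 5)*(c - 1)*(c + 4)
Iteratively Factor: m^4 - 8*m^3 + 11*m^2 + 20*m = (m)*(m^3 - 8*m^2 + 11*m + 20) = m*(m + 1)*(m^2 - 9*m + 20) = m*(m - 5)*(m + 1)*(m - 4)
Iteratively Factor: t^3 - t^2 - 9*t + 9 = (t + 3)*(t^2 - 4*t + 3) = (t - 3)*(t + 3)*(t - 1)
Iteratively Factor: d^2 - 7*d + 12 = (d - 4)*(d - 3)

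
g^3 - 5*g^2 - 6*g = g*(g - 6)*(g + 1)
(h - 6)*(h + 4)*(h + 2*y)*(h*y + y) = h^4*y + 2*h^3*y^2 - h^3*y - 2*h^2*y^2 - 26*h^2*y - 52*h*y^2 - 24*h*y - 48*y^2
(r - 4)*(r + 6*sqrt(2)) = r^2 - 4*r + 6*sqrt(2)*r - 24*sqrt(2)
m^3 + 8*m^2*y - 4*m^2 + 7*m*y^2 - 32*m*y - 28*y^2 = (m - 4)*(m + y)*(m + 7*y)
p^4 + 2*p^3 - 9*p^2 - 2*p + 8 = (p - 2)*(p - 1)*(p + 1)*(p + 4)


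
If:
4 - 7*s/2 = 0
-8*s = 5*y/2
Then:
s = 8/7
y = -128/35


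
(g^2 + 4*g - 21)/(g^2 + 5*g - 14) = (g - 3)/(g - 2)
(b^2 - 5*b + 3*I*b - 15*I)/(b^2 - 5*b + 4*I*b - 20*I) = (b + 3*I)/(b + 4*I)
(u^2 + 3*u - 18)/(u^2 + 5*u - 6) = (u - 3)/(u - 1)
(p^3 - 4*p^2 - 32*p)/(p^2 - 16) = p*(p - 8)/(p - 4)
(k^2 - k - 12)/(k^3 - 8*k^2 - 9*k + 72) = (k - 4)/(k^2 - 11*k + 24)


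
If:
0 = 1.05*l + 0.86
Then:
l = -0.82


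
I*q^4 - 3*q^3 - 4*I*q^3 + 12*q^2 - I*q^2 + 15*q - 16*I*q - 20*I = (q - 5)*(q - I)*(q + 4*I)*(I*q + I)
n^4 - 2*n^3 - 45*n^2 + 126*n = n*(n - 6)*(n - 3)*(n + 7)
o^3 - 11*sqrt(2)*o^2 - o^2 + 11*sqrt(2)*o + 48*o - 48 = (o - 1)*(o - 8*sqrt(2))*(o - 3*sqrt(2))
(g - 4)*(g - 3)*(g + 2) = g^3 - 5*g^2 - 2*g + 24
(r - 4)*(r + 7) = r^2 + 3*r - 28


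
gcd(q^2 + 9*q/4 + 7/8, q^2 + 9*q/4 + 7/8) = q^2 + 9*q/4 + 7/8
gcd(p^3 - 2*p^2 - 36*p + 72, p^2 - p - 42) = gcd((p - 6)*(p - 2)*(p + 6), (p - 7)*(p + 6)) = p + 6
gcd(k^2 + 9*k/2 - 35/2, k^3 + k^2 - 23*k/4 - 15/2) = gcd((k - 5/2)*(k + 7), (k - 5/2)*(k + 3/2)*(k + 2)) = k - 5/2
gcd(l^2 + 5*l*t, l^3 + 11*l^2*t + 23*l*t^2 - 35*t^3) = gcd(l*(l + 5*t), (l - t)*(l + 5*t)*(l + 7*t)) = l + 5*t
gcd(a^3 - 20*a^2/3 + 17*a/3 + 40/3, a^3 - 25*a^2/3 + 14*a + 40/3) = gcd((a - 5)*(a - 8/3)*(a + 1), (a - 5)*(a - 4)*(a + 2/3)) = a - 5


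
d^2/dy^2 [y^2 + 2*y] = 2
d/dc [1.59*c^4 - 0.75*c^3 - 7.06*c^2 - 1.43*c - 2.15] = 6.36*c^3 - 2.25*c^2 - 14.12*c - 1.43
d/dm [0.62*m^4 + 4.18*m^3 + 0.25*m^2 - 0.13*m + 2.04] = 2.48*m^3 + 12.54*m^2 + 0.5*m - 0.13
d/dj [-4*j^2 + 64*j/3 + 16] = 64/3 - 8*j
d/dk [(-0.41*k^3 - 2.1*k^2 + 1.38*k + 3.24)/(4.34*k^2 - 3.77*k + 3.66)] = (-1.7794*k^4 + 3.0914*k^3 - 2.574*k^2 - 43.4952*k + 17.2656)/(18.8356*k^4 - 32.7236*k^3 + 45.9817*k^2 - 27.5964*k + 13.3956)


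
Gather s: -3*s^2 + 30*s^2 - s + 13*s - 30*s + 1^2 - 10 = 27*s^2 - 18*s - 9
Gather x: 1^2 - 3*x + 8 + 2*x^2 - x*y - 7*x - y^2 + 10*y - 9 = 2*x^2 + x*(-y - 10) - y^2 + 10*y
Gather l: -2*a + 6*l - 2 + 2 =-2*a + 6*l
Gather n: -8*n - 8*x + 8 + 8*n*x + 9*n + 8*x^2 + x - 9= n*(8*x + 1) + 8*x^2 - 7*x - 1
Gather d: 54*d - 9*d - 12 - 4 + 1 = 45*d - 15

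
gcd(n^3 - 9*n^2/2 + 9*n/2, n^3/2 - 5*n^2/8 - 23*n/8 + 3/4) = n - 3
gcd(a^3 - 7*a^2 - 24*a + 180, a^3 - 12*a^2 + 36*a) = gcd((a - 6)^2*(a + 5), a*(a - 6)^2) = a^2 - 12*a + 36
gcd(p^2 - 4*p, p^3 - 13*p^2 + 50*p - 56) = p - 4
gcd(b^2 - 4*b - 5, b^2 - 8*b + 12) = 1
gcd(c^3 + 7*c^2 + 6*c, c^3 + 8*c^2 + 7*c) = c^2 + c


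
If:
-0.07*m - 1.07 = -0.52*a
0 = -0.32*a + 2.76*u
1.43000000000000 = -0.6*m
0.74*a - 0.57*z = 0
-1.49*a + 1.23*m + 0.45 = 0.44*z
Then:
No Solution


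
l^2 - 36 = (l - 6)*(l + 6)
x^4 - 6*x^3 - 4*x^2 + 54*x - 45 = (x - 5)*(x - 3)*(x - 1)*(x + 3)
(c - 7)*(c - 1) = c^2 - 8*c + 7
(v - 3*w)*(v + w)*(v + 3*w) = v^3 + v^2*w - 9*v*w^2 - 9*w^3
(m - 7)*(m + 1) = m^2 - 6*m - 7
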